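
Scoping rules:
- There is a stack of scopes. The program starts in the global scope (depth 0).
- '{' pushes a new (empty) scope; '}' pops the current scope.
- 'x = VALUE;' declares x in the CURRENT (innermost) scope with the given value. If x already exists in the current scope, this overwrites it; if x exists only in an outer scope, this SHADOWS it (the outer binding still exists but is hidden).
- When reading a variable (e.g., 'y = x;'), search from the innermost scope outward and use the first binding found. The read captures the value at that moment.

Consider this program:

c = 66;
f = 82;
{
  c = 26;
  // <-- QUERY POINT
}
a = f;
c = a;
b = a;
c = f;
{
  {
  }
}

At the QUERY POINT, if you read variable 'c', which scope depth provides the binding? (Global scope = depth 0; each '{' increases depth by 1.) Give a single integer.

Answer: 1

Derivation:
Step 1: declare c=66 at depth 0
Step 2: declare f=82 at depth 0
Step 3: enter scope (depth=1)
Step 4: declare c=26 at depth 1
Visible at query point: c=26 f=82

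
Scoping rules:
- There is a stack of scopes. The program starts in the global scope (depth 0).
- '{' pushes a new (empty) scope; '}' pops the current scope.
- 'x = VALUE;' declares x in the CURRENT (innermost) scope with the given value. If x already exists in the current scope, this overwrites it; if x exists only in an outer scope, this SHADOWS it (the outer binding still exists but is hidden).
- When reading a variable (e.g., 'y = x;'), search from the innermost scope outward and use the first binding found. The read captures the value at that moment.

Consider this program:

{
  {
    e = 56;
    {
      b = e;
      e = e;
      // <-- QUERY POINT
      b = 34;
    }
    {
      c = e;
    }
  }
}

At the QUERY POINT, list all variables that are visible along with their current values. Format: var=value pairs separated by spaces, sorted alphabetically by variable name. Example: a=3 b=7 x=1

Answer: b=56 e=56

Derivation:
Step 1: enter scope (depth=1)
Step 2: enter scope (depth=2)
Step 3: declare e=56 at depth 2
Step 4: enter scope (depth=3)
Step 5: declare b=(read e)=56 at depth 3
Step 6: declare e=(read e)=56 at depth 3
Visible at query point: b=56 e=56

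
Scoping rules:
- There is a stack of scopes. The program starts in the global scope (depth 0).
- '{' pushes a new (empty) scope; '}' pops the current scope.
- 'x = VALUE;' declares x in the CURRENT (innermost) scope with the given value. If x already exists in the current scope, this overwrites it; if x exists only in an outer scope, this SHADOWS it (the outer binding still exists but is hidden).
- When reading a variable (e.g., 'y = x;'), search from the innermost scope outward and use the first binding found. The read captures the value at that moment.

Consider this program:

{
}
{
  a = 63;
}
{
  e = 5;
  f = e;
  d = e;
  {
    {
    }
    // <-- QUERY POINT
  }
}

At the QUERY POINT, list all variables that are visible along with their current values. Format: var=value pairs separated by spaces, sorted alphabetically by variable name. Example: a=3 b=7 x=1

Answer: d=5 e=5 f=5

Derivation:
Step 1: enter scope (depth=1)
Step 2: exit scope (depth=0)
Step 3: enter scope (depth=1)
Step 4: declare a=63 at depth 1
Step 5: exit scope (depth=0)
Step 6: enter scope (depth=1)
Step 7: declare e=5 at depth 1
Step 8: declare f=(read e)=5 at depth 1
Step 9: declare d=(read e)=5 at depth 1
Step 10: enter scope (depth=2)
Step 11: enter scope (depth=3)
Step 12: exit scope (depth=2)
Visible at query point: d=5 e=5 f=5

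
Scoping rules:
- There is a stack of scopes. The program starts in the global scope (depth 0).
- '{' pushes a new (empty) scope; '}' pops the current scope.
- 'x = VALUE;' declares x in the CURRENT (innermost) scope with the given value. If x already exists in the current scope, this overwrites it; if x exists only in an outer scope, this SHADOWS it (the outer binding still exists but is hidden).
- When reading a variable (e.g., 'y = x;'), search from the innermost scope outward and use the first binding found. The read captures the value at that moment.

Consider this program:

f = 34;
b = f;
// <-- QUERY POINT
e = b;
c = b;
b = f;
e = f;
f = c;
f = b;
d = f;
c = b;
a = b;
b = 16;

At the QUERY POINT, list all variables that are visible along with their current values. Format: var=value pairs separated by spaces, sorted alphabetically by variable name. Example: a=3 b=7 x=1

Step 1: declare f=34 at depth 0
Step 2: declare b=(read f)=34 at depth 0
Visible at query point: b=34 f=34

Answer: b=34 f=34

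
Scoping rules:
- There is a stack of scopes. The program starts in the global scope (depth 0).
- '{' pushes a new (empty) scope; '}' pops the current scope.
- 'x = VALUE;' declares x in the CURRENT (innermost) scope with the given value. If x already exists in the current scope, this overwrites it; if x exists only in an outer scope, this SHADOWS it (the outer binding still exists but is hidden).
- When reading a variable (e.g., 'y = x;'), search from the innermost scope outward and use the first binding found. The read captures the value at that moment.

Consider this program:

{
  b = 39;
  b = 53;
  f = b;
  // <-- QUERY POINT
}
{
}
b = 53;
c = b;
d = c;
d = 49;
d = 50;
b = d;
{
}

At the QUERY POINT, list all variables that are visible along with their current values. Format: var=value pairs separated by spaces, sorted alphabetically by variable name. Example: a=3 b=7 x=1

Step 1: enter scope (depth=1)
Step 2: declare b=39 at depth 1
Step 3: declare b=53 at depth 1
Step 4: declare f=(read b)=53 at depth 1
Visible at query point: b=53 f=53

Answer: b=53 f=53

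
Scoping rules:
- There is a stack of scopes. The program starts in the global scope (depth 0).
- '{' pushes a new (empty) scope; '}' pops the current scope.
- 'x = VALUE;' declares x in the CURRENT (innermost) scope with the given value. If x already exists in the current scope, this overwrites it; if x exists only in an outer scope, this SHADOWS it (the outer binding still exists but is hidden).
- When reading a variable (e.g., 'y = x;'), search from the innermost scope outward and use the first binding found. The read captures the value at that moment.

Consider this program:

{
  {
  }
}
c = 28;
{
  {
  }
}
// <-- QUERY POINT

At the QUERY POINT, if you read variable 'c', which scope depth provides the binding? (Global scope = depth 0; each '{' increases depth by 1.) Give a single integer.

Step 1: enter scope (depth=1)
Step 2: enter scope (depth=2)
Step 3: exit scope (depth=1)
Step 4: exit scope (depth=0)
Step 5: declare c=28 at depth 0
Step 6: enter scope (depth=1)
Step 7: enter scope (depth=2)
Step 8: exit scope (depth=1)
Step 9: exit scope (depth=0)
Visible at query point: c=28

Answer: 0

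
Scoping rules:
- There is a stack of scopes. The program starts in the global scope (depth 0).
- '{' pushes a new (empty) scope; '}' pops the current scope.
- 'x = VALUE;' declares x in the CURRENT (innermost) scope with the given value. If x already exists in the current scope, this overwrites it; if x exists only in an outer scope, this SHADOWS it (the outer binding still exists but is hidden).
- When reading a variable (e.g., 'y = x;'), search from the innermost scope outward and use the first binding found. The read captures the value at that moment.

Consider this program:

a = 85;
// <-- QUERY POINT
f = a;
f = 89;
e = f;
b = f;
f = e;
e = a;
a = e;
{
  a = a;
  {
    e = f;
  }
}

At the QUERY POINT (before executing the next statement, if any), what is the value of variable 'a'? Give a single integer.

Step 1: declare a=85 at depth 0
Visible at query point: a=85

Answer: 85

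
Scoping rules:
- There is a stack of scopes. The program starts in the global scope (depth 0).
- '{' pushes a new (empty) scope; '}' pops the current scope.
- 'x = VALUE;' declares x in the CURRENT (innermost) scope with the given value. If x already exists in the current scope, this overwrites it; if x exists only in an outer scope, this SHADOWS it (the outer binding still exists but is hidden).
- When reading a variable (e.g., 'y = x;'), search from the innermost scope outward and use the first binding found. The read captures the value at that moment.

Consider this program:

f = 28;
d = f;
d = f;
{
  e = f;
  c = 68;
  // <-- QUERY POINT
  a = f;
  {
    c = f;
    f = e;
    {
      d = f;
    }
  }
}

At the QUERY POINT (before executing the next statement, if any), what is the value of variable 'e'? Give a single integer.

Answer: 28

Derivation:
Step 1: declare f=28 at depth 0
Step 2: declare d=(read f)=28 at depth 0
Step 3: declare d=(read f)=28 at depth 0
Step 4: enter scope (depth=1)
Step 5: declare e=(read f)=28 at depth 1
Step 6: declare c=68 at depth 1
Visible at query point: c=68 d=28 e=28 f=28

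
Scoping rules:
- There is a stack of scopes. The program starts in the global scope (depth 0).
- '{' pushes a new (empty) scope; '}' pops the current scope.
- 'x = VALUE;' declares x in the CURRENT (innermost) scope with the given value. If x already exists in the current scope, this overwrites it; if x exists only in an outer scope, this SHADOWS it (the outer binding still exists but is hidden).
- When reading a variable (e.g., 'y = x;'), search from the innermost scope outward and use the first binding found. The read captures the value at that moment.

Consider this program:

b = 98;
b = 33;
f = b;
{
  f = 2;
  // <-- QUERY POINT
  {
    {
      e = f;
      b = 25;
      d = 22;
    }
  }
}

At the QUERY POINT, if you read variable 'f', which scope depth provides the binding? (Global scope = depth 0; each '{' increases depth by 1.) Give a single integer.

Step 1: declare b=98 at depth 0
Step 2: declare b=33 at depth 0
Step 3: declare f=(read b)=33 at depth 0
Step 4: enter scope (depth=1)
Step 5: declare f=2 at depth 1
Visible at query point: b=33 f=2

Answer: 1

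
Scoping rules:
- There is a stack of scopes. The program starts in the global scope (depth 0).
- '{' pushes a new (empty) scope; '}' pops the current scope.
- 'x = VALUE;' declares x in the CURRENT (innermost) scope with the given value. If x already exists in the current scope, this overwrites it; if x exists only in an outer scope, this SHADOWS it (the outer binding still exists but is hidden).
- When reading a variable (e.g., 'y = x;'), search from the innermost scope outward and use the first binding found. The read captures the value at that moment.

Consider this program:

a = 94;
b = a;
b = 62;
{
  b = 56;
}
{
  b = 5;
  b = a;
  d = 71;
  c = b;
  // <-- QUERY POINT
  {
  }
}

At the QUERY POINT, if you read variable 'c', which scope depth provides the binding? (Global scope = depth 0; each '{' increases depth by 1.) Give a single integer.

Step 1: declare a=94 at depth 0
Step 2: declare b=(read a)=94 at depth 0
Step 3: declare b=62 at depth 0
Step 4: enter scope (depth=1)
Step 5: declare b=56 at depth 1
Step 6: exit scope (depth=0)
Step 7: enter scope (depth=1)
Step 8: declare b=5 at depth 1
Step 9: declare b=(read a)=94 at depth 1
Step 10: declare d=71 at depth 1
Step 11: declare c=(read b)=94 at depth 1
Visible at query point: a=94 b=94 c=94 d=71

Answer: 1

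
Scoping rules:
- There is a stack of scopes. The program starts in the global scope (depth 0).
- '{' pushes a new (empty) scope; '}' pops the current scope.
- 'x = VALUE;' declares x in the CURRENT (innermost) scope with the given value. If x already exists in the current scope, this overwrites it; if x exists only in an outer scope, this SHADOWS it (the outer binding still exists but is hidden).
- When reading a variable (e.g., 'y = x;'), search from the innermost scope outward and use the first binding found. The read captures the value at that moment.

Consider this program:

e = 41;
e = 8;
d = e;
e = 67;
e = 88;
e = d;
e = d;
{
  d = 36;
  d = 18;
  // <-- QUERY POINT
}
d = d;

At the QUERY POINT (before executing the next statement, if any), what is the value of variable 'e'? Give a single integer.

Step 1: declare e=41 at depth 0
Step 2: declare e=8 at depth 0
Step 3: declare d=(read e)=8 at depth 0
Step 4: declare e=67 at depth 0
Step 5: declare e=88 at depth 0
Step 6: declare e=(read d)=8 at depth 0
Step 7: declare e=(read d)=8 at depth 0
Step 8: enter scope (depth=1)
Step 9: declare d=36 at depth 1
Step 10: declare d=18 at depth 1
Visible at query point: d=18 e=8

Answer: 8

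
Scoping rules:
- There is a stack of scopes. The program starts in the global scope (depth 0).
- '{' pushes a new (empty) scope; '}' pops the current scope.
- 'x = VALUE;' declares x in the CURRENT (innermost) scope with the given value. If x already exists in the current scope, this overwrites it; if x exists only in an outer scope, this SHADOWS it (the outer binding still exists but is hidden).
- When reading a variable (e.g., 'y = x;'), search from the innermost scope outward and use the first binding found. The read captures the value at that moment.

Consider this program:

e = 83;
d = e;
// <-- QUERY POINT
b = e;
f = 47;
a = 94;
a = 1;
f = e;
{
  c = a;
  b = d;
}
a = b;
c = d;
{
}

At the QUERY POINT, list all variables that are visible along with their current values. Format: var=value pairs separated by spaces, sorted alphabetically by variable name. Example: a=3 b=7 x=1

Step 1: declare e=83 at depth 0
Step 2: declare d=(read e)=83 at depth 0
Visible at query point: d=83 e=83

Answer: d=83 e=83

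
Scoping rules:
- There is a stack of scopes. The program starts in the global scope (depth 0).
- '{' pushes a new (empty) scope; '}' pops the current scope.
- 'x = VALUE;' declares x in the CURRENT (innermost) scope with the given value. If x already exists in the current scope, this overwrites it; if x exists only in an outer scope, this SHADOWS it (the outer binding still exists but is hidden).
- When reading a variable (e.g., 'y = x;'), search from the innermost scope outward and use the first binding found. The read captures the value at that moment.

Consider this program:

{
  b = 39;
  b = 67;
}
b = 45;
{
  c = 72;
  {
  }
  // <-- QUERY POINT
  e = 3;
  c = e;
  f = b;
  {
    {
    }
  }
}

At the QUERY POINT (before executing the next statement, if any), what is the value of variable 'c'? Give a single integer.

Step 1: enter scope (depth=1)
Step 2: declare b=39 at depth 1
Step 3: declare b=67 at depth 1
Step 4: exit scope (depth=0)
Step 5: declare b=45 at depth 0
Step 6: enter scope (depth=1)
Step 7: declare c=72 at depth 1
Step 8: enter scope (depth=2)
Step 9: exit scope (depth=1)
Visible at query point: b=45 c=72

Answer: 72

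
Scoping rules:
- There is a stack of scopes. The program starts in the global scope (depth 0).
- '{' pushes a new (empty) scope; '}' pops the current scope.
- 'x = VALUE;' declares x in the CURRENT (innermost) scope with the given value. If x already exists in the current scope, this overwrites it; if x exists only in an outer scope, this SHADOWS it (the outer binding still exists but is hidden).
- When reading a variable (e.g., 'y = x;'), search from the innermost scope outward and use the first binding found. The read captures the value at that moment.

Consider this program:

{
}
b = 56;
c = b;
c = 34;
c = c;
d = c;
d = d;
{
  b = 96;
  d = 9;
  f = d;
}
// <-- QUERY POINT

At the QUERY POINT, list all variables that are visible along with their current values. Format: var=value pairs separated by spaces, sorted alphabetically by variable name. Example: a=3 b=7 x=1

Step 1: enter scope (depth=1)
Step 2: exit scope (depth=0)
Step 3: declare b=56 at depth 0
Step 4: declare c=(read b)=56 at depth 0
Step 5: declare c=34 at depth 0
Step 6: declare c=(read c)=34 at depth 0
Step 7: declare d=(read c)=34 at depth 0
Step 8: declare d=(read d)=34 at depth 0
Step 9: enter scope (depth=1)
Step 10: declare b=96 at depth 1
Step 11: declare d=9 at depth 1
Step 12: declare f=(read d)=9 at depth 1
Step 13: exit scope (depth=0)
Visible at query point: b=56 c=34 d=34

Answer: b=56 c=34 d=34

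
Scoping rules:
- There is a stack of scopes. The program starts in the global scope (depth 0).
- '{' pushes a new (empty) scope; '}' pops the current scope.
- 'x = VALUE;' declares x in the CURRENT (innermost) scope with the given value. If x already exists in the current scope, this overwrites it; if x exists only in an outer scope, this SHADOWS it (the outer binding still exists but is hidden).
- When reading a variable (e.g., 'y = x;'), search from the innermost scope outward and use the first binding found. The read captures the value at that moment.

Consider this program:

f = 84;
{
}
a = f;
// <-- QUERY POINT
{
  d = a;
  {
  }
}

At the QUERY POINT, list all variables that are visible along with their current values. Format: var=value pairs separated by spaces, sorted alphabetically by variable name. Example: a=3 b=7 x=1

Answer: a=84 f=84

Derivation:
Step 1: declare f=84 at depth 0
Step 2: enter scope (depth=1)
Step 3: exit scope (depth=0)
Step 4: declare a=(read f)=84 at depth 0
Visible at query point: a=84 f=84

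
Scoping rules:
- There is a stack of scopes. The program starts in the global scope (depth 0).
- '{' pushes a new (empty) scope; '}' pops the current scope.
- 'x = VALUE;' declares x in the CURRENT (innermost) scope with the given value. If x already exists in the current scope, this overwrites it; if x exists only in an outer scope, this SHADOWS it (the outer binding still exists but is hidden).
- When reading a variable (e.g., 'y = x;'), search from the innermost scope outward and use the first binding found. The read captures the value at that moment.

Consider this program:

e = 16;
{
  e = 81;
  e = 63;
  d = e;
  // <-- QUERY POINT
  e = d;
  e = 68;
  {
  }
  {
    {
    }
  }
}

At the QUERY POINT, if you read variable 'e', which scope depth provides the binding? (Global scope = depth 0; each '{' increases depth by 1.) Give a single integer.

Answer: 1

Derivation:
Step 1: declare e=16 at depth 0
Step 2: enter scope (depth=1)
Step 3: declare e=81 at depth 1
Step 4: declare e=63 at depth 1
Step 5: declare d=(read e)=63 at depth 1
Visible at query point: d=63 e=63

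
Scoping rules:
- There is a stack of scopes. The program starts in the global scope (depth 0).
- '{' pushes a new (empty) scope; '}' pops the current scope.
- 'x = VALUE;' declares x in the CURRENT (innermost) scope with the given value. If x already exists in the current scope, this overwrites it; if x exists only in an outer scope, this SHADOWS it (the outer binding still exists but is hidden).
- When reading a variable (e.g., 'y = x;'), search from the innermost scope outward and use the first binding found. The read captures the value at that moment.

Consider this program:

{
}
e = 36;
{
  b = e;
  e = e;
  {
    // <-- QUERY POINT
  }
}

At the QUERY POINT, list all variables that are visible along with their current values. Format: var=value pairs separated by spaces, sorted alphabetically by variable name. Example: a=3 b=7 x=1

Answer: b=36 e=36

Derivation:
Step 1: enter scope (depth=1)
Step 2: exit scope (depth=0)
Step 3: declare e=36 at depth 0
Step 4: enter scope (depth=1)
Step 5: declare b=(read e)=36 at depth 1
Step 6: declare e=(read e)=36 at depth 1
Step 7: enter scope (depth=2)
Visible at query point: b=36 e=36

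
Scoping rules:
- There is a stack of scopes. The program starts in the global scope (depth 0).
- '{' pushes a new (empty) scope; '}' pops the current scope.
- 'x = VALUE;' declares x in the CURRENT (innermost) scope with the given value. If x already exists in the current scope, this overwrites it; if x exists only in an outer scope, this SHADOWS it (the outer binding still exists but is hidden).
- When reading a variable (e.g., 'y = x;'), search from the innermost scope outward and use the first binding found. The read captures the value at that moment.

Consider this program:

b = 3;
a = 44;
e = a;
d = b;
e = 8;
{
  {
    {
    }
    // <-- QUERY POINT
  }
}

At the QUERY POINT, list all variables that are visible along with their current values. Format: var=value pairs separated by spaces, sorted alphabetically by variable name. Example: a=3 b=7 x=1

Step 1: declare b=3 at depth 0
Step 2: declare a=44 at depth 0
Step 3: declare e=(read a)=44 at depth 0
Step 4: declare d=(read b)=3 at depth 0
Step 5: declare e=8 at depth 0
Step 6: enter scope (depth=1)
Step 7: enter scope (depth=2)
Step 8: enter scope (depth=3)
Step 9: exit scope (depth=2)
Visible at query point: a=44 b=3 d=3 e=8

Answer: a=44 b=3 d=3 e=8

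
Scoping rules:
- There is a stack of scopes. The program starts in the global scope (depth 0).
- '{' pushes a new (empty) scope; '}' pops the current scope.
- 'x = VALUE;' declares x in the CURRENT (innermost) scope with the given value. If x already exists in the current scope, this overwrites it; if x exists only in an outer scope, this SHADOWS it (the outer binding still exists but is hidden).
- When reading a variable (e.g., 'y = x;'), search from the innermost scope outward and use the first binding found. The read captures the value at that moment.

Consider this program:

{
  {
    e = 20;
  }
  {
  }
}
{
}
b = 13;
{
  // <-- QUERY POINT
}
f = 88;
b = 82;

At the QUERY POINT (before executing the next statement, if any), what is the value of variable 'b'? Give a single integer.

Step 1: enter scope (depth=1)
Step 2: enter scope (depth=2)
Step 3: declare e=20 at depth 2
Step 4: exit scope (depth=1)
Step 5: enter scope (depth=2)
Step 6: exit scope (depth=1)
Step 7: exit scope (depth=0)
Step 8: enter scope (depth=1)
Step 9: exit scope (depth=0)
Step 10: declare b=13 at depth 0
Step 11: enter scope (depth=1)
Visible at query point: b=13

Answer: 13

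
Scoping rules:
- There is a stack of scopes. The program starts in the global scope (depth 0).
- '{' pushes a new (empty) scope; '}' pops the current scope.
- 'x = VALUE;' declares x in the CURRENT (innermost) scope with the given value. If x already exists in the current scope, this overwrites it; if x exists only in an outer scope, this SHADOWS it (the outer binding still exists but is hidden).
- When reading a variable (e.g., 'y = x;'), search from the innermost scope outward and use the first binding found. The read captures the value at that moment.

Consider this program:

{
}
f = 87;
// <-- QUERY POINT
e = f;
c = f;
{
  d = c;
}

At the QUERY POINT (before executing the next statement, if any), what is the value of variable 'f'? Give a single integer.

Answer: 87

Derivation:
Step 1: enter scope (depth=1)
Step 2: exit scope (depth=0)
Step 3: declare f=87 at depth 0
Visible at query point: f=87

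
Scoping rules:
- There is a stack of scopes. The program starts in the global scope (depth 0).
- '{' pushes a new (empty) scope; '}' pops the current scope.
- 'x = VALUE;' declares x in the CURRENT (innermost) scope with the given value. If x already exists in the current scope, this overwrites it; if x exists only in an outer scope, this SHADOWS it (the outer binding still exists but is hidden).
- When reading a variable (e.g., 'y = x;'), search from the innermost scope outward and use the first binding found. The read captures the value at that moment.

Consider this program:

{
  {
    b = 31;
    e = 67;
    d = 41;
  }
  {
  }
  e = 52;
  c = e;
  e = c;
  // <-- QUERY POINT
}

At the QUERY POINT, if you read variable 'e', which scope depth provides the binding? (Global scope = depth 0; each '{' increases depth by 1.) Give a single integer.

Step 1: enter scope (depth=1)
Step 2: enter scope (depth=2)
Step 3: declare b=31 at depth 2
Step 4: declare e=67 at depth 2
Step 5: declare d=41 at depth 2
Step 6: exit scope (depth=1)
Step 7: enter scope (depth=2)
Step 8: exit scope (depth=1)
Step 9: declare e=52 at depth 1
Step 10: declare c=(read e)=52 at depth 1
Step 11: declare e=(read c)=52 at depth 1
Visible at query point: c=52 e=52

Answer: 1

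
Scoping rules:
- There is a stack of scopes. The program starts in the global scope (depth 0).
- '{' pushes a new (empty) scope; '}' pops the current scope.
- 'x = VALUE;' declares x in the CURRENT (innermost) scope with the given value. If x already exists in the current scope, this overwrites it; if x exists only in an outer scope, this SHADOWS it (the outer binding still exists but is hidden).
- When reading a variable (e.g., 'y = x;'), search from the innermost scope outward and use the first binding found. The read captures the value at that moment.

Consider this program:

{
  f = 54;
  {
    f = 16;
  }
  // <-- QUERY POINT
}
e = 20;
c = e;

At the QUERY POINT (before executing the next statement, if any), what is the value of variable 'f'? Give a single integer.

Answer: 54

Derivation:
Step 1: enter scope (depth=1)
Step 2: declare f=54 at depth 1
Step 3: enter scope (depth=2)
Step 4: declare f=16 at depth 2
Step 5: exit scope (depth=1)
Visible at query point: f=54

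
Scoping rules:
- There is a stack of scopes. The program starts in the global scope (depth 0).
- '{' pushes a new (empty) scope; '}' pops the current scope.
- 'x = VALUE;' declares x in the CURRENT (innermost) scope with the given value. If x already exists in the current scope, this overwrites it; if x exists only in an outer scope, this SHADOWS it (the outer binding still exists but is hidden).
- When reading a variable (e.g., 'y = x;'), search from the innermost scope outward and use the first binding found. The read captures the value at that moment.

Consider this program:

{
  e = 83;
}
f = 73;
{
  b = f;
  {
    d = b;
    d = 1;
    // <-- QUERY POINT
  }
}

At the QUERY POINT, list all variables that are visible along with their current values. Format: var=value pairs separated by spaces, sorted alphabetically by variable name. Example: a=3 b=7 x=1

Step 1: enter scope (depth=1)
Step 2: declare e=83 at depth 1
Step 3: exit scope (depth=0)
Step 4: declare f=73 at depth 0
Step 5: enter scope (depth=1)
Step 6: declare b=(read f)=73 at depth 1
Step 7: enter scope (depth=2)
Step 8: declare d=(read b)=73 at depth 2
Step 9: declare d=1 at depth 2
Visible at query point: b=73 d=1 f=73

Answer: b=73 d=1 f=73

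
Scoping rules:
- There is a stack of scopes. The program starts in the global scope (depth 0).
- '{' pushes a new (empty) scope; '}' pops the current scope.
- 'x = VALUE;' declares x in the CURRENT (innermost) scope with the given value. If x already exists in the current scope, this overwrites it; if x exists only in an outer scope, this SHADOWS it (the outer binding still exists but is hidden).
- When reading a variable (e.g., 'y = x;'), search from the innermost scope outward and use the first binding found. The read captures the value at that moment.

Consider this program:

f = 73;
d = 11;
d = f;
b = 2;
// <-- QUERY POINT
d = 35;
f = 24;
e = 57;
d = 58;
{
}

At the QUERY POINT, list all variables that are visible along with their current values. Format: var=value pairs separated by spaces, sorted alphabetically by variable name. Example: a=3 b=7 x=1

Answer: b=2 d=73 f=73

Derivation:
Step 1: declare f=73 at depth 0
Step 2: declare d=11 at depth 0
Step 3: declare d=(read f)=73 at depth 0
Step 4: declare b=2 at depth 0
Visible at query point: b=2 d=73 f=73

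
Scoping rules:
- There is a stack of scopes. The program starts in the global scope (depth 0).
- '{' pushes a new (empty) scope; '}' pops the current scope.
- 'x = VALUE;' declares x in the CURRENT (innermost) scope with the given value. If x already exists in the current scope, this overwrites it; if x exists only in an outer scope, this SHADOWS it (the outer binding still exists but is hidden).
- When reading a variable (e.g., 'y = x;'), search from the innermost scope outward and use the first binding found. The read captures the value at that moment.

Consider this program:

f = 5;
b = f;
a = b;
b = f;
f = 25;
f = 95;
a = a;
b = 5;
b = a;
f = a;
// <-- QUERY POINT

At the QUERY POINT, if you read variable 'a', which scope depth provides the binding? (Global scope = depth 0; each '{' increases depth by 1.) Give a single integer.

Answer: 0

Derivation:
Step 1: declare f=5 at depth 0
Step 2: declare b=(read f)=5 at depth 0
Step 3: declare a=(read b)=5 at depth 0
Step 4: declare b=(read f)=5 at depth 0
Step 5: declare f=25 at depth 0
Step 6: declare f=95 at depth 0
Step 7: declare a=(read a)=5 at depth 0
Step 8: declare b=5 at depth 0
Step 9: declare b=(read a)=5 at depth 0
Step 10: declare f=(read a)=5 at depth 0
Visible at query point: a=5 b=5 f=5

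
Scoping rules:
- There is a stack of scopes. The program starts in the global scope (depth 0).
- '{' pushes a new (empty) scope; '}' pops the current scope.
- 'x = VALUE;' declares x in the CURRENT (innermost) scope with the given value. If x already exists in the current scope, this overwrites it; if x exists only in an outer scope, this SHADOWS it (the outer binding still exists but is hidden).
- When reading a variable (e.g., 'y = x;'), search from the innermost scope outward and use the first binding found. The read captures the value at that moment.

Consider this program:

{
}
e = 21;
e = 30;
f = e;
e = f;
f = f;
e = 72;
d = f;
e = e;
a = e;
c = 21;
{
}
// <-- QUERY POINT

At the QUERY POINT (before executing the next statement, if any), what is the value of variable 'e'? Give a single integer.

Step 1: enter scope (depth=1)
Step 2: exit scope (depth=0)
Step 3: declare e=21 at depth 0
Step 4: declare e=30 at depth 0
Step 5: declare f=(read e)=30 at depth 0
Step 6: declare e=(read f)=30 at depth 0
Step 7: declare f=(read f)=30 at depth 0
Step 8: declare e=72 at depth 0
Step 9: declare d=(read f)=30 at depth 0
Step 10: declare e=(read e)=72 at depth 0
Step 11: declare a=(read e)=72 at depth 0
Step 12: declare c=21 at depth 0
Step 13: enter scope (depth=1)
Step 14: exit scope (depth=0)
Visible at query point: a=72 c=21 d=30 e=72 f=30

Answer: 72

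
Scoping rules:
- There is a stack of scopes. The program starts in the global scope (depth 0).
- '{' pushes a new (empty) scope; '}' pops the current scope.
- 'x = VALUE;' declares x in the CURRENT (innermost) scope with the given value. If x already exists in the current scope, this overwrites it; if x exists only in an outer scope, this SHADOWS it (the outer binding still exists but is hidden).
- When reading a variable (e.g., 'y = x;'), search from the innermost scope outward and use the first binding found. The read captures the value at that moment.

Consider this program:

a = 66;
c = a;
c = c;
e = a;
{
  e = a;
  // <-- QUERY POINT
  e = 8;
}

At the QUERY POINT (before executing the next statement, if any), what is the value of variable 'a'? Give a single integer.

Answer: 66

Derivation:
Step 1: declare a=66 at depth 0
Step 2: declare c=(read a)=66 at depth 0
Step 3: declare c=(read c)=66 at depth 0
Step 4: declare e=(read a)=66 at depth 0
Step 5: enter scope (depth=1)
Step 6: declare e=(read a)=66 at depth 1
Visible at query point: a=66 c=66 e=66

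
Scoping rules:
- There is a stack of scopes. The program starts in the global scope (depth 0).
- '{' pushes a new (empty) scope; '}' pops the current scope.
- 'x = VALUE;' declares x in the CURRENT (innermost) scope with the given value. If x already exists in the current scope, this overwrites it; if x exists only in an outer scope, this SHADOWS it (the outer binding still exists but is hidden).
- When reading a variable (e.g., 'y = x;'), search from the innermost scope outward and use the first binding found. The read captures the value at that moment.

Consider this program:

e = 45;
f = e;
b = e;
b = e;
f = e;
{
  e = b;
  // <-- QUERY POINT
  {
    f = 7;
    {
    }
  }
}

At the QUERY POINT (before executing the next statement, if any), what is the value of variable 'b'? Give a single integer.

Answer: 45

Derivation:
Step 1: declare e=45 at depth 0
Step 2: declare f=(read e)=45 at depth 0
Step 3: declare b=(read e)=45 at depth 0
Step 4: declare b=(read e)=45 at depth 0
Step 5: declare f=(read e)=45 at depth 0
Step 6: enter scope (depth=1)
Step 7: declare e=(read b)=45 at depth 1
Visible at query point: b=45 e=45 f=45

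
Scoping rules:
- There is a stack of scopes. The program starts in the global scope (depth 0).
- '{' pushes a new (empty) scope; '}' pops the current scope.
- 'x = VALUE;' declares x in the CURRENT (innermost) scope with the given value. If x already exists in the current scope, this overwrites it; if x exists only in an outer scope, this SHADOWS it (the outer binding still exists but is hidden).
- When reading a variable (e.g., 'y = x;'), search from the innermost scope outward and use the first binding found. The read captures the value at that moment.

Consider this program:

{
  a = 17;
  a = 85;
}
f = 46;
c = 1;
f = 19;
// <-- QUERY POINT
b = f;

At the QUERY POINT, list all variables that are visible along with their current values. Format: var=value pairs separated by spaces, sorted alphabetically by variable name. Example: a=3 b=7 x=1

Answer: c=1 f=19

Derivation:
Step 1: enter scope (depth=1)
Step 2: declare a=17 at depth 1
Step 3: declare a=85 at depth 1
Step 4: exit scope (depth=0)
Step 5: declare f=46 at depth 0
Step 6: declare c=1 at depth 0
Step 7: declare f=19 at depth 0
Visible at query point: c=1 f=19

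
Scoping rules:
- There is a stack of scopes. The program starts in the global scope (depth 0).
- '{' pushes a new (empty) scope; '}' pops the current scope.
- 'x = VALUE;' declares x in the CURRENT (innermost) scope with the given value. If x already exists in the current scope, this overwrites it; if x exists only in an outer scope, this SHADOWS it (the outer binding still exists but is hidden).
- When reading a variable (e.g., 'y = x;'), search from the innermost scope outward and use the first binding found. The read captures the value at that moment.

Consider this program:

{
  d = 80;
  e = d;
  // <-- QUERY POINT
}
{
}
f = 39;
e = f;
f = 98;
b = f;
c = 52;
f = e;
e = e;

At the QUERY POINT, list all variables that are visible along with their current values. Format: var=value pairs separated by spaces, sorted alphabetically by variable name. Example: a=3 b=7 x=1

Step 1: enter scope (depth=1)
Step 2: declare d=80 at depth 1
Step 3: declare e=(read d)=80 at depth 1
Visible at query point: d=80 e=80

Answer: d=80 e=80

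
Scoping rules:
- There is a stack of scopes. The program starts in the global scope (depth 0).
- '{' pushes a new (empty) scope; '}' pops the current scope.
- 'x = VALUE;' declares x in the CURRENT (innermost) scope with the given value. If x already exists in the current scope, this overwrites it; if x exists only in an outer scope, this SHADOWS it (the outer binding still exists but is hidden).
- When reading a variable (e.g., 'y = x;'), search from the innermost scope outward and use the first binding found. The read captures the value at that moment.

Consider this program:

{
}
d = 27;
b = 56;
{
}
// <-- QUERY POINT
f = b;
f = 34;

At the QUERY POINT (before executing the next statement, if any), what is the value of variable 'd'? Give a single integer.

Answer: 27

Derivation:
Step 1: enter scope (depth=1)
Step 2: exit scope (depth=0)
Step 3: declare d=27 at depth 0
Step 4: declare b=56 at depth 0
Step 5: enter scope (depth=1)
Step 6: exit scope (depth=0)
Visible at query point: b=56 d=27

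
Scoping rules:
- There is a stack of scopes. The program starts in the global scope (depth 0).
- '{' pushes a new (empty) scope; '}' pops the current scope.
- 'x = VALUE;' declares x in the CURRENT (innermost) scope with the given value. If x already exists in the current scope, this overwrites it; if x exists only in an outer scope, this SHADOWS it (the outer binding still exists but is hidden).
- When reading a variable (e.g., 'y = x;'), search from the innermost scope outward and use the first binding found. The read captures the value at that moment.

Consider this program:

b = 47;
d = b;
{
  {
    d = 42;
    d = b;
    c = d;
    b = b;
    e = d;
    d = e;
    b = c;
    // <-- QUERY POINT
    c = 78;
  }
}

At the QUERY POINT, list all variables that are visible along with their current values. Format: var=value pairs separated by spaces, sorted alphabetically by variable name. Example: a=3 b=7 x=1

Step 1: declare b=47 at depth 0
Step 2: declare d=(read b)=47 at depth 0
Step 3: enter scope (depth=1)
Step 4: enter scope (depth=2)
Step 5: declare d=42 at depth 2
Step 6: declare d=(read b)=47 at depth 2
Step 7: declare c=(read d)=47 at depth 2
Step 8: declare b=(read b)=47 at depth 2
Step 9: declare e=(read d)=47 at depth 2
Step 10: declare d=(read e)=47 at depth 2
Step 11: declare b=(read c)=47 at depth 2
Visible at query point: b=47 c=47 d=47 e=47

Answer: b=47 c=47 d=47 e=47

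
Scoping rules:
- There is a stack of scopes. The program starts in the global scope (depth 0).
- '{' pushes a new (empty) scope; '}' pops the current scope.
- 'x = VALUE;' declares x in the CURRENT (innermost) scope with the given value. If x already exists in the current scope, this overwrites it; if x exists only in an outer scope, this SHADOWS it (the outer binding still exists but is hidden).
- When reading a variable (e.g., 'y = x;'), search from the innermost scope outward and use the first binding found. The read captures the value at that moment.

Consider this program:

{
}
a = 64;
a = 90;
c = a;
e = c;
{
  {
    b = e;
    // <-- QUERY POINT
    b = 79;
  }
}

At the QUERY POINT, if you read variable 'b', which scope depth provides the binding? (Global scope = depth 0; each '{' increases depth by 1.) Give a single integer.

Step 1: enter scope (depth=1)
Step 2: exit scope (depth=0)
Step 3: declare a=64 at depth 0
Step 4: declare a=90 at depth 0
Step 5: declare c=(read a)=90 at depth 0
Step 6: declare e=(read c)=90 at depth 0
Step 7: enter scope (depth=1)
Step 8: enter scope (depth=2)
Step 9: declare b=(read e)=90 at depth 2
Visible at query point: a=90 b=90 c=90 e=90

Answer: 2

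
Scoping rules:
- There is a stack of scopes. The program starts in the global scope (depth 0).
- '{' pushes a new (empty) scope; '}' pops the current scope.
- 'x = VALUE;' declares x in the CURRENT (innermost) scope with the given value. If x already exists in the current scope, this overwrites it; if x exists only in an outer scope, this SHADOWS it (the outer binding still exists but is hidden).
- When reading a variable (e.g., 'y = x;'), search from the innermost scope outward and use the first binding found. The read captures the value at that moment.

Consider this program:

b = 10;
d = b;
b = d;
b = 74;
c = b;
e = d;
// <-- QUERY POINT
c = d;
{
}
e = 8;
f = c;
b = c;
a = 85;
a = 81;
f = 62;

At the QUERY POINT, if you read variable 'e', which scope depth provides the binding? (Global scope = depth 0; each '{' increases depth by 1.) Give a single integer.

Answer: 0

Derivation:
Step 1: declare b=10 at depth 0
Step 2: declare d=(read b)=10 at depth 0
Step 3: declare b=(read d)=10 at depth 0
Step 4: declare b=74 at depth 0
Step 5: declare c=(read b)=74 at depth 0
Step 6: declare e=(read d)=10 at depth 0
Visible at query point: b=74 c=74 d=10 e=10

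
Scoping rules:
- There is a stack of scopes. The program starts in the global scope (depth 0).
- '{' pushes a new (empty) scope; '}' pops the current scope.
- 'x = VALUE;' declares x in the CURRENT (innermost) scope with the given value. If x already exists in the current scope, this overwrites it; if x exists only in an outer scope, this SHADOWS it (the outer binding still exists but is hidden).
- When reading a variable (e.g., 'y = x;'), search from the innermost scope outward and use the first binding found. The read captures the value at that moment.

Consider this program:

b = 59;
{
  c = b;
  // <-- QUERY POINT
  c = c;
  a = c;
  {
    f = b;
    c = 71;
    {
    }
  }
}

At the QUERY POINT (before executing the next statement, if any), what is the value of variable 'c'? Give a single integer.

Answer: 59

Derivation:
Step 1: declare b=59 at depth 0
Step 2: enter scope (depth=1)
Step 3: declare c=(read b)=59 at depth 1
Visible at query point: b=59 c=59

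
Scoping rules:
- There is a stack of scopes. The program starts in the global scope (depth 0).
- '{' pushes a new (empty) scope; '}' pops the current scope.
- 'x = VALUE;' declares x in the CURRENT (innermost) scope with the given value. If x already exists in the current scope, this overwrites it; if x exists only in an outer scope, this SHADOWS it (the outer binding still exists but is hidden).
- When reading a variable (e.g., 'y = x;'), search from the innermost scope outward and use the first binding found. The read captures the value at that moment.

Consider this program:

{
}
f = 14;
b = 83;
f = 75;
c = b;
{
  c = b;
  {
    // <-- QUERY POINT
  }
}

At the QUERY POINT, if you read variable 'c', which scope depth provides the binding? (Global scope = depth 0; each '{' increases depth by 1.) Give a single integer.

Answer: 1

Derivation:
Step 1: enter scope (depth=1)
Step 2: exit scope (depth=0)
Step 3: declare f=14 at depth 0
Step 4: declare b=83 at depth 0
Step 5: declare f=75 at depth 0
Step 6: declare c=(read b)=83 at depth 0
Step 7: enter scope (depth=1)
Step 8: declare c=(read b)=83 at depth 1
Step 9: enter scope (depth=2)
Visible at query point: b=83 c=83 f=75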